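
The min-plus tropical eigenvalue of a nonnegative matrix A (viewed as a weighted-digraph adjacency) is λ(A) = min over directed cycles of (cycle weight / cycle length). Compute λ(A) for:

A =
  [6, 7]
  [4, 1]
λ(A) = 1

Enumerate directed cycles and compute their means (weight / length). Sample:
  cycle 0 → 0: weight = 6, length = 1, mean = 6/1 ≈ 6.000
  cycle 1 → 1: weight = 1, length = 1, mean = 1/1 ≈ 1.000
  cycle 0 → 1 → 0: weight = 11, length = 2, mean = 11/2 ≈ 5.500
  cycle 1 → 0 → 1: weight = 11, length = 2, mean = 11/2 ≈ 5.500
Minimum mean = 1.000, attained e.g. along the cycle 1 → 1 with weight 1 and length 1. So λ(A) = 1/1 = 1.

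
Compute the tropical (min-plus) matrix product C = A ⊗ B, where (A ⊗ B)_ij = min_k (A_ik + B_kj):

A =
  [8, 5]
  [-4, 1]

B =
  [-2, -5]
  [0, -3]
A ⊗ B =
  [5, 2]
  [-6, -9]

Apply the min-plus product entry-by-entry:
  C[0][0] = min over k of (A[0][0] + B[0][0] = 8 + -2 = 6, A[0][1] + B[1][0] = 5 + 0 = 5) = 5 (attained at k = 1)
  C[0][1] = min over k of (A[0][0] + B[0][1] = 8 + -5 = 3, A[0][1] + B[1][1] = 5 + -3 = 2) = 2 (attained at k = 1)
  C[1][0] = min over k of (A[1][0] + B[0][0] = -4 + -2 = -6, A[1][1] + B[1][0] = 1 + 0 = 1) = -6 (attained at k = 0)
  C[1][1] = min over k of (A[1][0] + B[0][1] = -4 + -5 = -9, A[1][1] + B[1][1] = 1 + -3 = -2) = -9 (attained at k = 0)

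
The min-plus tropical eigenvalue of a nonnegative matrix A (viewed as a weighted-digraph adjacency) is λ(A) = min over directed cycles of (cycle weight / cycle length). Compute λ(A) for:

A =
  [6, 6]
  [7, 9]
λ(A) = 6

Enumerate directed cycles and compute their means (weight / length). Sample:
  cycle 0 → 0: weight = 6, length = 1, mean = 6/1 ≈ 6.000
  cycle 1 → 1: weight = 9, length = 1, mean = 9/1 ≈ 9.000
  cycle 0 → 1 → 0: weight = 13, length = 2, mean = 13/2 ≈ 6.500
  cycle 1 → 0 → 1: weight = 13, length = 2, mean = 13/2 ≈ 6.500
Minimum mean = 6.000, attained e.g. along the cycle 0 → 0 with weight 6 and length 1. So λ(A) = 6/1 = 6.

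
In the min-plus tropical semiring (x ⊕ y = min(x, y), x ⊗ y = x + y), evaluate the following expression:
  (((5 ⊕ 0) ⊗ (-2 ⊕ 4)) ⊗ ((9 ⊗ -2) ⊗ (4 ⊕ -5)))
(((5 ⊕ 0) ⊗ (-2 ⊕ 4)) ⊗ ((9 ⊗ -2) ⊗ (4 ⊕ -5))) = 0

Expand innermost to outermost. Recall ⊕ takes the minimum of its arguments and ⊗ takes their sum. Working out the expression (((5 ⊕ 0) ⊗ (-2 ⊕ 4)) ⊗ ((9 ⊗ -2) ⊗ (4 ⊕ -5))) gives 0.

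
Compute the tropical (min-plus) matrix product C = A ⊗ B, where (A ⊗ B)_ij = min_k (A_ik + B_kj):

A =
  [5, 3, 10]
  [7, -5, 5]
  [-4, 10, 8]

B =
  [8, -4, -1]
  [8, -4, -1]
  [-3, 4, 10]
A ⊗ B =
  [7, -1, 2]
  [2, -9, -6]
  [4, -8, -5]

Apply the min-plus product entry-by-entry:
  C[0][0] = min over k of (A[0][0] + B[0][0] = 5 + 8 = 13, A[0][1] + B[1][0] = 3 + 8 = 11, A[0][2] + B[2][0] = 10 + -3 = 7) = 7 (attained at k = 2)
  C[0][1] = min over k of (A[0][0] + B[0][1] = 5 + -4 = 1, A[0][1] + B[1][1] = 3 + -4 = -1, A[0][2] + B[2][1] = 10 + 4 = 14) = -1 (attained at k = 1)
  C[0][2] = min over k of (A[0][0] + B[0][2] = 5 + -1 = 4, A[0][1] + B[1][2] = 3 + -1 = 2, A[0][2] + B[2][2] = 10 + 10 = 20) = 2 (attained at k = 1)
  C[1][0] = min over k of (A[1][0] + B[0][0] = 7 + 8 = 15, A[1][1] + B[1][0] = -5 + 8 = 3, A[1][2] + B[2][0] = 5 + -3 = 2) = 2 (attained at k = 2)
  C[1][1] = min over k of (A[1][0] + B[0][1] = 7 + -4 = 3, A[1][1] + B[1][1] = -5 + -4 = -9, A[1][2] + B[2][1] = 5 + 4 = 9) = -9 (attained at k = 1)
  C[1][2] = min over k of (A[1][0] + B[0][2] = 7 + -1 = 6, A[1][1] + B[1][2] = -5 + -1 = -6, A[1][2] + B[2][2] = 5 + 10 = 15) = -6 (attained at k = 1)
  C[2][0] = min over k of (A[2][0] + B[0][0] = -4 + 8 = 4, A[2][1] + B[1][0] = 10 + 8 = 18, A[2][2] + B[2][0] = 8 + -3 = 5) = 4 (attained at k = 0)
  C[2][1] = min over k of (A[2][0] + B[0][1] = -4 + -4 = -8, A[2][1] + B[1][1] = 10 + -4 = 6, A[2][2] + B[2][1] = 8 + 4 = 12) = -8 (attained at k = 0)
  C[2][2] = min over k of (A[2][0] + B[0][2] = -4 + -1 = -5, A[2][1] + B[1][2] = 10 + -1 = 9, A[2][2] + B[2][2] = 8 + 10 = 18) = -5 (attained at k = 0)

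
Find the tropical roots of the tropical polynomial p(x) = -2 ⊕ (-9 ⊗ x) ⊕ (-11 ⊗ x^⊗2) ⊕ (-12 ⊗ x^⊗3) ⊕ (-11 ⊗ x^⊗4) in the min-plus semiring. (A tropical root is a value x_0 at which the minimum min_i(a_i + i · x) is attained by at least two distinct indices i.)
Roots: {-1, 1, 2, 7}

Each tropical root is a break point of the lower envelope of the lines y = a_i + i · x (there are 5 lines, with slopes 0, 1, ..., 4). Only the lines that attain the minimum somewhere contribute to roots; other lines are dominated. Here the surviving (envelope) indices are i = 4, i = 3, i = 2, i = 1, i = 0.
Intersections between consecutive envelope lines give the roots: for adjacent envelope indices i < j the intersection is x = (a_i − a_j) / (j − i). Reading off the sorted break points: {-1, 1, 2, 7}.
Verification: at each break x_0, at least two indices attain the minimum of min_i(a_i + i · x_0).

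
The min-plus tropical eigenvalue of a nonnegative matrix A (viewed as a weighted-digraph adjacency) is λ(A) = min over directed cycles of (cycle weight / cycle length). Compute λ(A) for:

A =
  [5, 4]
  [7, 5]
λ(A) = 5

Enumerate directed cycles and compute their means (weight / length). Sample:
  cycle 0 → 0: weight = 5, length = 1, mean = 5/1 ≈ 5.000
  cycle 1 → 1: weight = 5, length = 1, mean = 5/1 ≈ 5.000
  cycle 0 → 1 → 0: weight = 11, length = 2, mean = 11/2 ≈ 5.500
  cycle 1 → 0 → 1: weight = 11, length = 2, mean = 11/2 ≈ 5.500
Minimum mean = 5.000, attained e.g. along the cycle 0 → 0 with weight 5 and length 1. So λ(A) = 5/1 = 5.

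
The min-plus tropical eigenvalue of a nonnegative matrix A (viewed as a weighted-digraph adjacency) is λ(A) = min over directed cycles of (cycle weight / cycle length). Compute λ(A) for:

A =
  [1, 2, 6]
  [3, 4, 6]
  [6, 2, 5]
λ(A) = 1

Enumerate directed cycles and compute their means (weight / length). Sample:
  cycle 0 → 0: weight = 1, length = 1, mean = 1/1 ≈ 1.000
  cycle 1 → 1: weight = 4, length = 1, mean = 4/1 ≈ 4.000
  cycle 2 → 2: weight = 5, length = 1, mean = 5/1 ≈ 5.000
  cycle 0 → 1 → 0: weight = 5, length = 2, mean = 5/2 ≈ 2.500
  cycle 0 → 2 → 0: weight = 12, length = 2, mean = 12/2 ≈ 6.000
  cycle 1 → 0 → 1: weight = 5, length = 2, mean = 5/2 ≈ 2.500
Minimum mean = 1.000, attained e.g. along the cycle 0 → 0 with weight 1 and length 1. So λ(A) = 1/1 = 1.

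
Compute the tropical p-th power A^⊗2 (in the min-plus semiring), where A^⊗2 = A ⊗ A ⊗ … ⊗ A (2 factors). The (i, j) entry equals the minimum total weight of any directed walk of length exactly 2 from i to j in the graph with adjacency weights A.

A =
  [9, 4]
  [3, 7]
A^⊗2 =
  [7, 11]
  [10, 7]

Each entry (A^⊗2)_ij equals the minimum over all length-2 walks i = v_0 → v_1 → … → v_2 = j of Σ_t A[v_t][v_{t+1}]. For example, for (i, j) = (0, 1) we minimise over 2 possible intermediate vertex sequences; the minimum is 11, attained along the walk 0 → 1 → 1.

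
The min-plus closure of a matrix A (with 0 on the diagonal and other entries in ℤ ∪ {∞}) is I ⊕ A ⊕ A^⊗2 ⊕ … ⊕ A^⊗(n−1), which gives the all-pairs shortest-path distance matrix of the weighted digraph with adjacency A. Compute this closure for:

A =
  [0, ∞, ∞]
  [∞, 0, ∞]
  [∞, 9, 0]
Closure =
  [0, ∞, ∞]
  [∞, 0, ∞]
  [∞, 9, 0]

This is the Floyd-Warshall all-pairs shortest-path computation. For each intermediate vertex k = 0, 1, …, 2, update dist[i][j] ← min(dist[i][j], dist[i][k] + dist[k][j]). The final matrix gives, for each (i, j), the minimum total weight of any directed path from i to j (possibly empty when i = j).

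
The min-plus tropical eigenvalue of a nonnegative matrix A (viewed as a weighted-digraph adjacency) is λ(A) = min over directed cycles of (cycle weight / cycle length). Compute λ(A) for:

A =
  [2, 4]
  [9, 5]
λ(A) = 2

Enumerate directed cycles and compute their means (weight / length). Sample:
  cycle 0 → 0: weight = 2, length = 1, mean = 2/1 ≈ 2.000
  cycle 1 → 1: weight = 5, length = 1, mean = 5/1 ≈ 5.000
  cycle 0 → 1 → 0: weight = 13, length = 2, mean = 13/2 ≈ 6.500
  cycle 1 → 0 → 1: weight = 13, length = 2, mean = 13/2 ≈ 6.500
Minimum mean = 2.000, attained e.g. along the cycle 0 → 0 with weight 2 and length 1. So λ(A) = 2/1 = 2.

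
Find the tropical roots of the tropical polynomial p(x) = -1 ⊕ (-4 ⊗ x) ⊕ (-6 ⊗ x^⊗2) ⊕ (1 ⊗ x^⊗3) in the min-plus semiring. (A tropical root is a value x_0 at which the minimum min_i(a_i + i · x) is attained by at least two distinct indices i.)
Roots: {-7, 2, 3}

Each tropical root is a break point of the lower envelope of the lines y = a_i + i · x (there are 4 lines, with slopes 0, 1, ..., 3). Only the lines that attain the minimum somewhere contribute to roots; other lines are dominated. Here the surviving (envelope) indices are i = 3, i = 2, i = 1, i = 0.
Intersections between consecutive envelope lines give the roots: for adjacent envelope indices i < j the intersection is x = (a_i − a_j) / (j − i). Reading off the sorted break points: {-7, 2, 3}.
Verification: at each break x_0, at least two indices attain the minimum of min_i(a_i + i · x_0).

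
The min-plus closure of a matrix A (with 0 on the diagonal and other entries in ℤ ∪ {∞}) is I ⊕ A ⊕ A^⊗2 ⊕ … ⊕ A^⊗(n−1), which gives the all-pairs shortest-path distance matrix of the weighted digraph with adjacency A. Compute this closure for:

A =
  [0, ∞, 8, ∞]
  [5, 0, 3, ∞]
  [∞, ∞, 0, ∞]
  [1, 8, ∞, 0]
Closure =
  [0, ∞, 8, ∞]
  [5, 0, 3, ∞]
  [∞, ∞, 0, ∞]
  [1, 8, 9, 0]

This is the Floyd-Warshall all-pairs shortest-path computation. For each intermediate vertex k = 0, 1, …, 3, update dist[i][j] ← min(dist[i][j], dist[i][k] + dist[k][j]). The final matrix gives, for each (i, j), the minimum total weight of any directed path from i to j (possibly empty when i = j).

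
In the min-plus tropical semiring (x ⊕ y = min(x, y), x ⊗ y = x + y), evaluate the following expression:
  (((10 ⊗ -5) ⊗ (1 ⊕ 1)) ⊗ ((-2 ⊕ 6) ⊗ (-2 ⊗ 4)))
(((10 ⊗ -5) ⊗ (1 ⊕ 1)) ⊗ ((-2 ⊕ 6) ⊗ (-2 ⊗ 4))) = 6

Expand innermost to outermost. Recall ⊕ takes the minimum of its arguments and ⊗ takes their sum. Working out the expression (((10 ⊗ -5) ⊗ (1 ⊕ 1)) ⊗ ((-2 ⊕ 6) ⊗ (-2 ⊗ 4))) gives 6.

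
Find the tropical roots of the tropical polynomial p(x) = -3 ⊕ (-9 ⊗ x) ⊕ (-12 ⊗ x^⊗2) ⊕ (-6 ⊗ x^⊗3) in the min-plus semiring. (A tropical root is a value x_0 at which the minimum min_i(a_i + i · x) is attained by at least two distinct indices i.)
Roots: {-6, 3, 6}

Each tropical root is a break point of the lower envelope of the lines y = a_i + i · x (there are 4 lines, with slopes 0, 1, ..., 3). Only the lines that attain the minimum somewhere contribute to roots; other lines are dominated. Here the surviving (envelope) indices are i = 3, i = 2, i = 1, i = 0.
Intersections between consecutive envelope lines give the roots: for adjacent envelope indices i < j the intersection is x = (a_i − a_j) / (j − i). Reading off the sorted break points: {-6, 3, 6}.
Verification: at each break x_0, at least two indices attain the minimum of min_i(a_i + i · x_0).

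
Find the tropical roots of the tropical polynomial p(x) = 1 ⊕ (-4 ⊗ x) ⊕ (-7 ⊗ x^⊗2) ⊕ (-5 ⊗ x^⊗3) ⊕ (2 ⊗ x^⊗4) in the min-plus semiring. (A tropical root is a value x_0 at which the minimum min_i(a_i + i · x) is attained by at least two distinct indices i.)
Roots: {-7, -2, 3, 5}

Each tropical root is a break point of the lower envelope of the lines y = a_i + i · x (there are 5 lines, with slopes 0, 1, ..., 4). Only the lines that attain the minimum somewhere contribute to roots; other lines are dominated. Here the surviving (envelope) indices are i = 4, i = 3, i = 2, i = 1, i = 0.
Intersections between consecutive envelope lines give the roots: for adjacent envelope indices i < j the intersection is x = (a_i − a_j) / (j − i). Reading off the sorted break points: {-7, -2, 3, 5}.
Verification: at each break x_0, at least two indices attain the minimum of min_i(a_i + i · x_0).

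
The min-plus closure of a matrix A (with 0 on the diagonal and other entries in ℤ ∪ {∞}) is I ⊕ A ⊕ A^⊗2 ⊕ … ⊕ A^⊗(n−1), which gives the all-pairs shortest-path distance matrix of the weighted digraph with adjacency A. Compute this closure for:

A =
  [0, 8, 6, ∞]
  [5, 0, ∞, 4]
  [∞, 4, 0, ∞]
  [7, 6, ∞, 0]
Closure =
  [0, 8, 6, 12]
  [5, 0, 11, 4]
  [9, 4, 0, 8]
  [7, 6, 13, 0]

This is the Floyd-Warshall all-pairs shortest-path computation. For each intermediate vertex k = 0, 1, …, 3, update dist[i][j] ← min(dist[i][j], dist[i][k] + dist[k][j]). The final matrix gives, for each (i, j), the minimum total weight of any directed path from i to j (possibly empty when i = j).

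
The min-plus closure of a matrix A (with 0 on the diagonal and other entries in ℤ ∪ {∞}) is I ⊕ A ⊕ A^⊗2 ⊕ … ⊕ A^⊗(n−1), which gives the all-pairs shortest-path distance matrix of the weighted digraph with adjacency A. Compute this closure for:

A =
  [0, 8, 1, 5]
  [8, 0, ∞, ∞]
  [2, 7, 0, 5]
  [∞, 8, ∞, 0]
Closure =
  [0, 8, 1, 5]
  [8, 0, 9, 13]
  [2, 7, 0, 5]
  [16, 8, 17, 0]

This is the Floyd-Warshall all-pairs shortest-path computation. For each intermediate vertex k = 0, 1, …, 3, update dist[i][j] ← min(dist[i][j], dist[i][k] + dist[k][j]). The final matrix gives, for each (i, j), the minimum total weight of any directed path from i to j (possibly empty when i = j).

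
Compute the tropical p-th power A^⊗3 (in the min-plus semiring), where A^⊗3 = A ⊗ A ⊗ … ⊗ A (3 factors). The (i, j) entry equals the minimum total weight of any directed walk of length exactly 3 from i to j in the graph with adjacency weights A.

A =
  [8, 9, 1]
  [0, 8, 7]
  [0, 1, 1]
A^⊗3 =
  [2, 3, 2]
  [1, 2, 2]
  [1, 2, 2]

Each entry (A^⊗3)_ij equals the minimum over all length-3 walks i = v_0 → v_1 → … → v_3 = j of Σ_t A[v_t][v_{t+1}]. For example, for (i, j) = (0, 2) we minimise over 9 possible intermediate vertex sequences; the minimum is 2, attained along the walk 0 → 2 → 0 → 2.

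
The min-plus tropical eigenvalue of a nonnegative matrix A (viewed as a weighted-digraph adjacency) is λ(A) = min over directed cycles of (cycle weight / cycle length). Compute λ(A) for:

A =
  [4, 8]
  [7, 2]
λ(A) = 2

Enumerate directed cycles and compute their means (weight / length). Sample:
  cycle 0 → 0: weight = 4, length = 1, mean = 4/1 ≈ 4.000
  cycle 1 → 1: weight = 2, length = 1, mean = 2/1 ≈ 2.000
  cycle 0 → 1 → 0: weight = 15, length = 2, mean = 15/2 ≈ 7.500
  cycle 1 → 0 → 1: weight = 15, length = 2, mean = 15/2 ≈ 7.500
Minimum mean = 2.000, attained e.g. along the cycle 1 → 1 with weight 2 and length 1. So λ(A) = 2/1 = 2.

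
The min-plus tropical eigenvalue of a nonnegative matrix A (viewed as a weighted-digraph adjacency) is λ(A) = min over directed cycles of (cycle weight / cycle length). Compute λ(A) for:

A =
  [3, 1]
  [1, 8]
λ(A) = 1

Enumerate directed cycles and compute their means (weight / length). Sample:
  cycle 0 → 0: weight = 3, length = 1, mean = 3/1 ≈ 3.000
  cycle 1 → 1: weight = 8, length = 1, mean = 8/1 ≈ 8.000
  cycle 0 → 1 → 0: weight = 2, length = 2, mean = 2/2 ≈ 1.000
  cycle 1 → 0 → 1: weight = 2, length = 2, mean = 2/2 ≈ 1.000
Minimum mean = 1.000, attained e.g. along the cycle 0 → 1 → 0 with weight 2 and length 2. So λ(A) = 2/2 = 1.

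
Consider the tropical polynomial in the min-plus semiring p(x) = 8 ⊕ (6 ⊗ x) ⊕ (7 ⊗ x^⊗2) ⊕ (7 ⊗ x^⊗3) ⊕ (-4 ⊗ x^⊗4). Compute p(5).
p(5) = 8

A tropical monomial a ⊗ x^⊗i evaluates to a + i · x. Evaluating each term at x = 5:
  Term 0 contributes 8 + 0 · 5 = 8
  Term 1 contributes 6 + 1 · 5 = 11
  Term 2 contributes 7 + 2 · 5 = 17
  Term 3 contributes 7 + 3 · 5 = 22
  Term 4 contributes -4 + 4 · 5 = 16
p(5) = ⊕ of these = min[8, 11, 17, 22, 16] = 8.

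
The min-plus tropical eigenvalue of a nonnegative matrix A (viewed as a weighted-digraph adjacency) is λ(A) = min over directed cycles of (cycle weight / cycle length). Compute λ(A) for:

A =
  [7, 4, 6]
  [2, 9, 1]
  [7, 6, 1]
λ(A) = 1

Enumerate directed cycles and compute their means (weight / length). Sample:
  cycle 0 → 0: weight = 7, length = 1, mean = 7/1 ≈ 7.000
  cycle 1 → 1: weight = 9, length = 1, mean = 9/1 ≈ 9.000
  cycle 2 → 2: weight = 1, length = 1, mean = 1/1 ≈ 1.000
  cycle 0 → 1 → 0: weight = 6, length = 2, mean = 6/2 ≈ 3.000
  cycle 0 → 2 → 0: weight = 13, length = 2, mean = 13/2 ≈ 6.500
  cycle 1 → 0 → 1: weight = 6, length = 2, mean = 6/2 ≈ 3.000
Minimum mean = 1.000, attained e.g. along the cycle 2 → 2 with weight 1 and length 1. So λ(A) = 1/1 = 1.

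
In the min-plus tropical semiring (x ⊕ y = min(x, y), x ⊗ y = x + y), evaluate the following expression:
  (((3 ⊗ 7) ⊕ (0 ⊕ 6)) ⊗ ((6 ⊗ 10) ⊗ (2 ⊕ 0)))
(((3 ⊗ 7) ⊕ (0 ⊕ 6)) ⊗ ((6 ⊗ 10) ⊗ (2 ⊕ 0))) = 16

Expand innermost to outermost. Recall ⊕ takes the minimum of its arguments and ⊗ takes their sum. Working out the expression (((3 ⊗ 7) ⊕ (0 ⊕ 6)) ⊗ ((6 ⊗ 10) ⊗ (2 ⊕ 0))) gives 16.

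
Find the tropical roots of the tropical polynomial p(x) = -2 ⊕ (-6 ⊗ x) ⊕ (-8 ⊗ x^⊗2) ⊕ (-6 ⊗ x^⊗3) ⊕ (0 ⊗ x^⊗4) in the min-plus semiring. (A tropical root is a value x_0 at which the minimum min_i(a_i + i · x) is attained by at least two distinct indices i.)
Roots: {-6, -2, 2, 4}

Each tropical root is a break point of the lower envelope of the lines y = a_i + i · x (there are 5 lines, with slopes 0, 1, ..., 4). Only the lines that attain the minimum somewhere contribute to roots; other lines are dominated. Here the surviving (envelope) indices are i = 4, i = 3, i = 2, i = 1, i = 0.
Intersections between consecutive envelope lines give the roots: for adjacent envelope indices i < j the intersection is x = (a_i − a_j) / (j − i). Reading off the sorted break points: {-6, -2, 2, 4}.
Verification: at each break x_0, at least two indices attain the minimum of min_i(a_i + i · x_0).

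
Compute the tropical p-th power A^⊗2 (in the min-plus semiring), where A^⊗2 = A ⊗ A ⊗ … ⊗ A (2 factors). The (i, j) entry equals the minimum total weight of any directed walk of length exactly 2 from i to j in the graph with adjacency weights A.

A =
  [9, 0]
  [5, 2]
A^⊗2 =
  [5, 2]
  [7, 4]

Each entry (A^⊗2)_ij equals the minimum over all length-2 walks i = v_0 → v_1 → … → v_2 = j of Σ_t A[v_t][v_{t+1}]. For example, for (i, j) = (0, 1) we minimise over 2 possible intermediate vertex sequences; the minimum is 2, attained along the walk 0 → 1 → 1.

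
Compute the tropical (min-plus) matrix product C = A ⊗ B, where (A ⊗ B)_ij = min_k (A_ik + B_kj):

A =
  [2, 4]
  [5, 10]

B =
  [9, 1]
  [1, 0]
A ⊗ B =
  [5, 3]
  [11, 6]

Apply the min-plus product entry-by-entry:
  C[0][0] = min over k of (A[0][0] + B[0][0] = 2 + 9 = 11, A[0][1] + B[1][0] = 4 + 1 = 5) = 5 (attained at k = 1)
  C[0][1] = min over k of (A[0][0] + B[0][1] = 2 + 1 = 3, A[0][1] + B[1][1] = 4 + 0 = 4) = 3 (attained at k = 0)
  C[1][0] = min over k of (A[1][0] + B[0][0] = 5 + 9 = 14, A[1][1] + B[1][0] = 10 + 1 = 11) = 11 (attained at k = 1)
  C[1][1] = min over k of (A[1][0] + B[0][1] = 5 + 1 = 6, A[1][1] + B[1][1] = 10 + 0 = 10) = 6 (attained at k = 0)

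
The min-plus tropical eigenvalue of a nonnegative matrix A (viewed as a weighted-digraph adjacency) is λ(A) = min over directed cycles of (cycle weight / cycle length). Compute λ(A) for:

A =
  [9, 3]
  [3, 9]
λ(A) = 3

Enumerate directed cycles and compute their means (weight / length). Sample:
  cycle 0 → 0: weight = 9, length = 1, mean = 9/1 ≈ 9.000
  cycle 1 → 1: weight = 9, length = 1, mean = 9/1 ≈ 9.000
  cycle 0 → 1 → 0: weight = 6, length = 2, mean = 6/2 ≈ 3.000
  cycle 1 → 0 → 1: weight = 6, length = 2, mean = 6/2 ≈ 3.000
Minimum mean = 3.000, attained e.g. along the cycle 0 → 1 → 0 with weight 6 and length 2. So λ(A) = 6/2 = 3.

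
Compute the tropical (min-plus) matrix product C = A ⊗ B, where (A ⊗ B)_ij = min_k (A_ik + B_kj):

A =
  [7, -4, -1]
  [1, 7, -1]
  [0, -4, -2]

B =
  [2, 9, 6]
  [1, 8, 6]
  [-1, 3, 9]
A ⊗ B =
  [-3, 2, 2]
  [-2, 2, 7]
  [-3, 1, 2]

Apply the min-plus product entry-by-entry:
  C[0][0] = min over k of (A[0][0] + B[0][0] = 7 + 2 = 9, A[0][1] + B[1][0] = -4 + 1 = -3, A[0][2] + B[2][0] = -1 + -1 = -2) = -3 (attained at k = 1)
  C[0][1] = min over k of (A[0][0] + B[0][1] = 7 + 9 = 16, A[0][1] + B[1][1] = -4 + 8 = 4, A[0][2] + B[2][1] = -1 + 3 = 2) = 2 (attained at k = 2)
  C[0][2] = min over k of (A[0][0] + B[0][2] = 7 + 6 = 13, A[0][1] + B[1][2] = -4 + 6 = 2, A[0][2] + B[2][2] = -1 + 9 = 8) = 2 (attained at k = 1)
  C[1][0] = min over k of (A[1][0] + B[0][0] = 1 + 2 = 3, A[1][1] + B[1][0] = 7 + 1 = 8, A[1][2] + B[2][0] = -1 + -1 = -2) = -2 (attained at k = 2)
  C[1][1] = min over k of (A[1][0] + B[0][1] = 1 + 9 = 10, A[1][1] + B[1][1] = 7 + 8 = 15, A[1][2] + B[2][1] = -1 + 3 = 2) = 2 (attained at k = 2)
  C[1][2] = min over k of (A[1][0] + B[0][2] = 1 + 6 = 7, A[1][1] + B[1][2] = 7 + 6 = 13, A[1][2] + B[2][2] = -1 + 9 = 8) = 7 (attained at k = 0)
  C[2][0] = min over k of (A[2][0] + B[0][0] = 0 + 2 = 2, A[2][1] + B[1][0] = -4 + 1 = -3, A[2][2] + B[2][0] = -2 + -1 = -3) = -3 (attained at k = 1)
  C[2][1] = min over k of (A[2][0] + B[0][1] = 0 + 9 = 9, A[2][1] + B[1][1] = -4 + 8 = 4, A[2][2] + B[2][1] = -2 + 3 = 1) = 1 (attained at k = 2)
  C[2][2] = min over k of (A[2][0] + B[0][2] = 0 + 6 = 6, A[2][1] + B[1][2] = -4 + 6 = 2, A[2][2] + B[2][2] = -2 + 9 = 7) = 2 (attained at k = 1)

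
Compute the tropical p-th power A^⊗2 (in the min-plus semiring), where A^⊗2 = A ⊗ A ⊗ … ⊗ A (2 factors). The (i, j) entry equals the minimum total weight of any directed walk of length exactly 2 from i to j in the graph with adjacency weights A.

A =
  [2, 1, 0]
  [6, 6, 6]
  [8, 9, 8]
A^⊗2 =
  [4, 3, 2]
  [8, 7, 6]
  [10, 9, 8]

Each entry (A^⊗2)_ij equals the minimum over all length-2 walks i = v_0 → v_1 → … → v_2 = j of Σ_t A[v_t][v_{t+1}]. For example, for (i, j) = (0, 2) we minimise over 3 possible intermediate vertex sequences; the minimum is 2, attained along the walk 0 → 0 → 2.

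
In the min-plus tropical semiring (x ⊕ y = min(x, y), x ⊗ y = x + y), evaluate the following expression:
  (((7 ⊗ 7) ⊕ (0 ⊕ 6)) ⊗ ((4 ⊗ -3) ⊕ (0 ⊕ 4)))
(((7 ⊗ 7) ⊕ (0 ⊕ 6)) ⊗ ((4 ⊗ -3) ⊕ (0 ⊕ 4))) = 0

Expand innermost to outermost. Recall ⊕ takes the minimum of its arguments and ⊗ takes their sum. Working out the expression (((7 ⊗ 7) ⊕ (0 ⊕ 6)) ⊗ ((4 ⊗ -3) ⊕ (0 ⊕ 4))) gives 0.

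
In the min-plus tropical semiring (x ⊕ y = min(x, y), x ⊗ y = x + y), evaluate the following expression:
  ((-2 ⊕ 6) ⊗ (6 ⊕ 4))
((-2 ⊕ 6) ⊗ (6 ⊕ 4)) = 2

Expand innermost to outermost. Recall ⊕ takes the minimum of its arguments and ⊗ takes their sum. Working out the expression ((-2 ⊕ 6) ⊗ (6 ⊕ 4)) gives 2.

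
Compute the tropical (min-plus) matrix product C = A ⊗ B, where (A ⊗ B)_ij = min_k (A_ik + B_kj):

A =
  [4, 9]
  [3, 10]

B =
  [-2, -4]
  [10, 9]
A ⊗ B =
  [2, 0]
  [1, -1]

Apply the min-plus product entry-by-entry:
  C[0][0] = min over k of (A[0][0] + B[0][0] = 4 + -2 = 2, A[0][1] + B[1][0] = 9 + 10 = 19) = 2 (attained at k = 0)
  C[0][1] = min over k of (A[0][0] + B[0][1] = 4 + -4 = 0, A[0][1] + B[1][1] = 9 + 9 = 18) = 0 (attained at k = 0)
  C[1][0] = min over k of (A[1][0] + B[0][0] = 3 + -2 = 1, A[1][1] + B[1][0] = 10 + 10 = 20) = 1 (attained at k = 0)
  C[1][1] = min over k of (A[1][0] + B[0][1] = 3 + -4 = -1, A[1][1] + B[1][1] = 10 + 9 = 19) = -1 (attained at k = 0)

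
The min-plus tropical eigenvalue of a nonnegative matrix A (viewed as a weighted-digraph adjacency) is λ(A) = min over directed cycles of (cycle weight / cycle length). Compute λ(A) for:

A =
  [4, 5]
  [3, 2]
λ(A) = 2

Enumerate directed cycles and compute their means (weight / length). Sample:
  cycle 0 → 0: weight = 4, length = 1, mean = 4/1 ≈ 4.000
  cycle 1 → 1: weight = 2, length = 1, mean = 2/1 ≈ 2.000
  cycle 0 → 1 → 0: weight = 8, length = 2, mean = 8/2 ≈ 4.000
  cycle 1 → 0 → 1: weight = 8, length = 2, mean = 8/2 ≈ 4.000
Minimum mean = 2.000, attained e.g. along the cycle 1 → 1 with weight 2 and length 1. So λ(A) = 2/1 = 2.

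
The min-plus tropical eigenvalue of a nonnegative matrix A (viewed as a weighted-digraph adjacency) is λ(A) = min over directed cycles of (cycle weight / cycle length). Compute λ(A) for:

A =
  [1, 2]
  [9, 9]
λ(A) = 1

Enumerate directed cycles and compute their means (weight / length). Sample:
  cycle 0 → 0: weight = 1, length = 1, mean = 1/1 ≈ 1.000
  cycle 1 → 1: weight = 9, length = 1, mean = 9/1 ≈ 9.000
  cycle 0 → 1 → 0: weight = 11, length = 2, mean = 11/2 ≈ 5.500
  cycle 1 → 0 → 1: weight = 11, length = 2, mean = 11/2 ≈ 5.500
Minimum mean = 1.000, attained e.g. along the cycle 0 → 0 with weight 1 and length 1. So λ(A) = 1/1 = 1.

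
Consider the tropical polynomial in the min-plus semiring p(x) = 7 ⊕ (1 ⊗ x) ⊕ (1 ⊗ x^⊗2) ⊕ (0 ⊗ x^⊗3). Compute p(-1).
p(-1) = -3

A tropical monomial a ⊗ x^⊗i evaluates to a + i · x. Evaluating each term at x = -1:
  Term 0 contributes 7 + 0 · -1 = 7
  Term 1 contributes 1 + 1 · -1 = 0
  Term 2 contributes 1 + 2 · -1 = -1
  Term 3 contributes 0 + 3 · -1 = -3
p(-1) = ⊕ of these = min[7, 0, -1, -3] = -3.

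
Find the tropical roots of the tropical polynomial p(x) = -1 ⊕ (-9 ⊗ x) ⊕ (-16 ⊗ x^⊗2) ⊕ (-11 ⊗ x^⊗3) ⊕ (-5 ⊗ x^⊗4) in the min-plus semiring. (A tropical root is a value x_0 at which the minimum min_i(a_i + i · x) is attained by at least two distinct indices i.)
Roots: {-6, -5, 7, 8}

Each tropical root is a break point of the lower envelope of the lines y = a_i + i · x (there are 5 lines, with slopes 0, 1, ..., 4). Only the lines that attain the minimum somewhere contribute to roots; other lines are dominated. Here the surviving (envelope) indices are i = 4, i = 3, i = 2, i = 1, i = 0.
Intersections between consecutive envelope lines give the roots: for adjacent envelope indices i < j the intersection is x = (a_i − a_j) / (j − i). Reading off the sorted break points: {-6, -5, 7, 8}.
Verification: at each break x_0, at least two indices attain the minimum of min_i(a_i + i · x_0).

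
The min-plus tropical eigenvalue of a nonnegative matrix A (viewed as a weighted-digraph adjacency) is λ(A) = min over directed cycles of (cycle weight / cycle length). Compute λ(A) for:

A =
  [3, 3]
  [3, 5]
λ(A) = 3

Enumerate directed cycles and compute their means (weight / length). Sample:
  cycle 0 → 0: weight = 3, length = 1, mean = 3/1 ≈ 3.000
  cycle 1 → 1: weight = 5, length = 1, mean = 5/1 ≈ 5.000
  cycle 0 → 1 → 0: weight = 6, length = 2, mean = 6/2 ≈ 3.000
  cycle 1 → 0 → 1: weight = 6, length = 2, mean = 6/2 ≈ 3.000
Minimum mean = 3.000, attained e.g. along the cycle 0 → 0 with weight 3 and length 1. So λ(A) = 3/1 = 3.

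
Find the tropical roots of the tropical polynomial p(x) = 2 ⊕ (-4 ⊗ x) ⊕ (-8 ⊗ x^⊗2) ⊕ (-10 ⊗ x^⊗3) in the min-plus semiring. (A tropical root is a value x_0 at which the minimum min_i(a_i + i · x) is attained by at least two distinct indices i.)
Roots: {2, 4, 6}

Each tropical root is a break point of the lower envelope of the lines y = a_i + i · x (there are 4 lines, with slopes 0, 1, ..., 3). Only the lines that attain the minimum somewhere contribute to roots; other lines are dominated. Here the surviving (envelope) indices are i = 3, i = 2, i = 1, i = 0.
Intersections between consecutive envelope lines give the roots: for adjacent envelope indices i < j the intersection is x = (a_i − a_j) / (j − i). Reading off the sorted break points: {2, 4, 6}.
Verification: at each break x_0, at least two indices attain the minimum of min_i(a_i + i · x_0).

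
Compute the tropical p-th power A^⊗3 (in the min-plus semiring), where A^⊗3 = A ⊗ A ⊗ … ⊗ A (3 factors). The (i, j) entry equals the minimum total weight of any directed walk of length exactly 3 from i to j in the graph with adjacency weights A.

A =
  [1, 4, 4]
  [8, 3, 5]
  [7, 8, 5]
A^⊗3 =
  [3, 6, 6]
  [10, 9, 11]
  [9, 12, 12]

Each entry (A^⊗3)_ij equals the minimum over all length-3 walks i = v_0 → v_1 → … → v_3 = j of Σ_t A[v_t][v_{t+1}]. For example, for (i, j) = (0, 2) we minimise over 9 possible intermediate vertex sequences; the minimum is 6, attained along the walk 0 → 0 → 0 → 2.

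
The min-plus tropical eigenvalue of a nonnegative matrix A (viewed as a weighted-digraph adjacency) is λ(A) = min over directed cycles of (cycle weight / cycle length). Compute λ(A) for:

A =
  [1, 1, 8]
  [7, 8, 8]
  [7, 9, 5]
λ(A) = 1

Enumerate directed cycles and compute their means (weight / length). Sample:
  cycle 0 → 0: weight = 1, length = 1, mean = 1/1 ≈ 1.000
  cycle 1 → 1: weight = 8, length = 1, mean = 8/1 ≈ 8.000
  cycle 2 → 2: weight = 5, length = 1, mean = 5/1 ≈ 5.000
  cycle 0 → 1 → 0: weight = 8, length = 2, mean = 8/2 ≈ 4.000
  cycle 0 → 2 → 0: weight = 15, length = 2, mean = 15/2 ≈ 7.500
  cycle 1 → 0 → 1: weight = 8, length = 2, mean = 8/2 ≈ 4.000
Minimum mean = 1.000, attained e.g. along the cycle 0 → 0 with weight 1 and length 1. So λ(A) = 1/1 = 1.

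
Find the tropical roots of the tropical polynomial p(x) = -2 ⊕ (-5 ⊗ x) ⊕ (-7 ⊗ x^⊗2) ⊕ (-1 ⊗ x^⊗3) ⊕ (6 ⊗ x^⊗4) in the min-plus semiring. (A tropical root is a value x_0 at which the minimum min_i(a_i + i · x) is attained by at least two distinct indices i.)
Roots: {-7, -6, 2, 3}

Each tropical root is a break point of the lower envelope of the lines y = a_i + i · x (there are 5 lines, with slopes 0, 1, ..., 4). Only the lines that attain the minimum somewhere contribute to roots; other lines are dominated. Here the surviving (envelope) indices are i = 4, i = 3, i = 2, i = 1, i = 0.
Intersections between consecutive envelope lines give the roots: for adjacent envelope indices i < j the intersection is x = (a_i − a_j) / (j − i). Reading off the sorted break points: {-7, -6, 2, 3}.
Verification: at each break x_0, at least two indices attain the minimum of min_i(a_i + i · x_0).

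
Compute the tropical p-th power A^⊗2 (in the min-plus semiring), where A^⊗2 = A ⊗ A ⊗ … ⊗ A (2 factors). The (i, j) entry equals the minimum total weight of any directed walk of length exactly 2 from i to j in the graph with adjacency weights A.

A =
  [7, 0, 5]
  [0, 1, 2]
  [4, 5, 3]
A^⊗2 =
  [0, 1, 2]
  [1, 0, 3]
  [5, 4, 6]

Each entry (A^⊗2)_ij equals the minimum over all length-2 walks i = v_0 → v_1 → … → v_2 = j of Σ_t A[v_t][v_{t+1}]. For example, for (i, j) = (0, 2) we minimise over 3 possible intermediate vertex sequences; the minimum is 2, attained along the walk 0 → 1 → 2.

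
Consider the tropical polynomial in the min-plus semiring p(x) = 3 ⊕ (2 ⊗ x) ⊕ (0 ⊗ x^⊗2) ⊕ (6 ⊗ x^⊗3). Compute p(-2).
p(-2) = -4

A tropical monomial a ⊗ x^⊗i evaluates to a + i · x. Evaluating each term at x = -2:
  Term 0 contributes 3 + 0 · -2 = 3
  Term 1 contributes 2 + 1 · -2 = 0
  Term 2 contributes 0 + 2 · -2 = -4
  Term 3 contributes 6 + 3 · -2 = 0
p(-2) = ⊕ of these = min[3, 0, -4, 0] = -4.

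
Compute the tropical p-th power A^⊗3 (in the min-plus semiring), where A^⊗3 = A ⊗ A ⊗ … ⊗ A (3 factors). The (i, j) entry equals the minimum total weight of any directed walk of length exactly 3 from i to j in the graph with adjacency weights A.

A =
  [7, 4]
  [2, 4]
A^⊗3 =
  [10, 10]
  [8, 10]

Each entry (A^⊗3)_ij equals the minimum over all length-3 walks i = v_0 → v_1 → … → v_3 = j of Σ_t A[v_t][v_{t+1}]. For example, for (i, j) = (0, 1) we minimise over 4 possible intermediate vertex sequences; the minimum is 10, attained along the walk 0 → 1 → 0 → 1.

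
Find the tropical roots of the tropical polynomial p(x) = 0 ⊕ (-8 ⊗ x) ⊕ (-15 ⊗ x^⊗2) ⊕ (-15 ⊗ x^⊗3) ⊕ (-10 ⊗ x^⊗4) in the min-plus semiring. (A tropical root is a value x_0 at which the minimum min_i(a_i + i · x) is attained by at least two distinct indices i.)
Roots: {-5, 0, 7, 8}

Each tropical root is a break point of the lower envelope of the lines y = a_i + i · x (there are 5 lines, with slopes 0, 1, ..., 4). Only the lines that attain the minimum somewhere contribute to roots; other lines are dominated. Here the surviving (envelope) indices are i = 4, i = 3, i = 2, i = 1, i = 0.
Intersections between consecutive envelope lines give the roots: for adjacent envelope indices i < j the intersection is x = (a_i − a_j) / (j − i). Reading off the sorted break points: {-5, 0, 7, 8}.
Verification: at each break x_0, at least two indices attain the minimum of min_i(a_i + i · x_0).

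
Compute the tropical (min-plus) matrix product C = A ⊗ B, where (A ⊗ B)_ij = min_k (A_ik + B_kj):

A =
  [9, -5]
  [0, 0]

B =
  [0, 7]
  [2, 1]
A ⊗ B =
  [-3, -4]
  [0, 1]

Apply the min-plus product entry-by-entry:
  C[0][0] = min over k of (A[0][0] + B[0][0] = 9 + 0 = 9, A[0][1] + B[1][0] = -5 + 2 = -3) = -3 (attained at k = 1)
  C[0][1] = min over k of (A[0][0] + B[0][1] = 9 + 7 = 16, A[0][1] + B[1][1] = -5 + 1 = -4) = -4 (attained at k = 1)
  C[1][0] = min over k of (A[1][0] + B[0][0] = 0 + 0 = 0, A[1][1] + B[1][0] = 0 + 2 = 2) = 0 (attained at k = 0)
  C[1][1] = min over k of (A[1][0] + B[0][1] = 0 + 7 = 7, A[1][1] + B[1][1] = 0 + 1 = 1) = 1 (attained at k = 1)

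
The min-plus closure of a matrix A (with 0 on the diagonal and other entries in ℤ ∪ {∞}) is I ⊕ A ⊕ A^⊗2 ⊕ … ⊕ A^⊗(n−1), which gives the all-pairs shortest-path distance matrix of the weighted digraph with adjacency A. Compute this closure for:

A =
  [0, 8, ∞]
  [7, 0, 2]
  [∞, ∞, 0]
Closure =
  [0, 8, 10]
  [7, 0, 2]
  [∞, ∞, 0]

This is the Floyd-Warshall all-pairs shortest-path computation. For each intermediate vertex k = 0, 1, …, 2, update dist[i][j] ← min(dist[i][j], dist[i][k] + dist[k][j]). The final matrix gives, for each (i, j), the minimum total weight of any directed path from i to j (possibly empty when i = j).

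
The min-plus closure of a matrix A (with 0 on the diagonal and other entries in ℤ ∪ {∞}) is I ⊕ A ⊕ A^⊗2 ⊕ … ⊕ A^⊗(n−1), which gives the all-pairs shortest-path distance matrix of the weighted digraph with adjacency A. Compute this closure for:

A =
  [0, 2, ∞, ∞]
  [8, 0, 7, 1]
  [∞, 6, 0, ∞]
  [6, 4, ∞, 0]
Closure =
  [0, 2, 9, 3]
  [7, 0, 7, 1]
  [13, 6, 0, 7]
  [6, 4, 11, 0]

This is the Floyd-Warshall all-pairs shortest-path computation. For each intermediate vertex k = 0, 1, …, 3, update dist[i][j] ← min(dist[i][j], dist[i][k] + dist[k][j]). The final matrix gives, for each (i, j), the minimum total weight of any directed path from i to j (possibly empty when i = j).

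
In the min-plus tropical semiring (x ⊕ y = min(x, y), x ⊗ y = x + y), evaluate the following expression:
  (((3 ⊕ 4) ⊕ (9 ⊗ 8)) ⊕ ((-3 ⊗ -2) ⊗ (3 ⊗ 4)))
(((3 ⊕ 4) ⊕ (9 ⊗ 8)) ⊕ ((-3 ⊗ -2) ⊗ (3 ⊗ 4))) = 2

Expand innermost to outermost. Recall ⊕ takes the minimum of its arguments and ⊗ takes their sum. Working out the expression (((3 ⊕ 4) ⊕ (9 ⊗ 8)) ⊕ ((-3 ⊗ -2) ⊗ (3 ⊗ 4))) gives 2.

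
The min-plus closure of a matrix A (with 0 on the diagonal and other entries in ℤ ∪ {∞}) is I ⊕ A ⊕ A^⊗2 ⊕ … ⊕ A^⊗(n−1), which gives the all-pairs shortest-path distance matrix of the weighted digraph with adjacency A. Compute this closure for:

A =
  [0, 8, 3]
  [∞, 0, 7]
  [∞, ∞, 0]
Closure =
  [0, 8, 3]
  [∞, 0, 7]
  [∞, ∞, 0]

This is the Floyd-Warshall all-pairs shortest-path computation. For each intermediate vertex k = 0, 1, …, 2, update dist[i][j] ← min(dist[i][j], dist[i][k] + dist[k][j]). The final matrix gives, for each (i, j), the minimum total weight of any directed path from i to j (possibly empty when i = j).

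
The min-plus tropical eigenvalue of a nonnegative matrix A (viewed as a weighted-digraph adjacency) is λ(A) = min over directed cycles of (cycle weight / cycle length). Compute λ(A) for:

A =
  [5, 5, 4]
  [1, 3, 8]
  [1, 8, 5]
λ(A) = 5/2

Enumerate directed cycles and compute their means (weight / length). Sample:
  cycle 0 → 0: weight = 5, length = 1, mean = 5/1 ≈ 5.000
  cycle 1 → 1: weight = 3, length = 1, mean = 3/1 ≈ 3.000
  cycle 2 → 2: weight = 5, length = 1, mean = 5/1 ≈ 5.000
  cycle 0 → 1 → 0: weight = 6, length = 2, mean = 6/2 ≈ 3.000
  cycle 0 → 2 → 0: weight = 5, length = 2, mean = 5/2 ≈ 2.500
  cycle 1 → 0 → 1: weight = 6, length = 2, mean = 6/2 ≈ 3.000
Minimum mean = 2.500, attained e.g. along the cycle 0 → 2 → 0 with weight 5 and length 2. So λ(A) = 5/2 = 5/2.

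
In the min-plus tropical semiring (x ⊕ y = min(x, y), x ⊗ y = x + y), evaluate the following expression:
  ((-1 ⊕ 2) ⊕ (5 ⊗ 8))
((-1 ⊕ 2) ⊕ (5 ⊗ 8)) = -1

Expand innermost to outermost. Recall ⊕ takes the minimum of its arguments and ⊗ takes their sum. Working out the expression ((-1 ⊕ 2) ⊕ (5 ⊗ 8)) gives -1.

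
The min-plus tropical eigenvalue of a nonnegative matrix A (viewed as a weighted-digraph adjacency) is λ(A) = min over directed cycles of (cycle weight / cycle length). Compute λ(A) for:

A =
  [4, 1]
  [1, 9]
λ(A) = 1

Enumerate directed cycles and compute their means (weight / length). Sample:
  cycle 0 → 0: weight = 4, length = 1, mean = 4/1 ≈ 4.000
  cycle 1 → 1: weight = 9, length = 1, mean = 9/1 ≈ 9.000
  cycle 0 → 1 → 0: weight = 2, length = 2, mean = 2/2 ≈ 1.000
  cycle 1 → 0 → 1: weight = 2, length = 2, mean = 2/2 ≈ 1.000
Minimum mean = 1.000, attained e.g. along the cycle 0 → 1 → 0 with weight 2 and length 2. So λ(A) = 2/2 = 1.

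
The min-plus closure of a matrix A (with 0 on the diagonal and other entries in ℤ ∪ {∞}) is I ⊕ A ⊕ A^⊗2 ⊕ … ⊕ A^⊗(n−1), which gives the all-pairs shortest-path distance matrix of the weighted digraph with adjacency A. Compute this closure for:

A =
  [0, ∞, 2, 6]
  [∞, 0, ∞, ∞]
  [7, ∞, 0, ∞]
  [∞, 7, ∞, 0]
Closure =
  [0, 13, 2, 6]
  [∞, 0, ∞, ∞]
  [7, 20, 0, 13]
  [∞, 7, ∞, 0]

This is the Floyd-Warshall all-pairs shortest-path computation. For each intermediate vertex k = 0, 1, …, 3, update dist[i][j] ← min(dist[i][j], dist[i][k] + dist[k][j]). The final matrix gives, for each (i, j), the minimum total weight of any directed path from i to j (possibly empty when i = j).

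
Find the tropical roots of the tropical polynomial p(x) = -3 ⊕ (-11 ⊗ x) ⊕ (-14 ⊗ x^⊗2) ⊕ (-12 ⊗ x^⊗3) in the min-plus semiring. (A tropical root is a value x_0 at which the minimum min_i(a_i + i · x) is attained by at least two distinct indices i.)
Roots: {-2, 3, 8}

Each tropical root is a break point of the lower envelope of the lines y = a_i + i · x (there are 4 lines, with slopes 0, 1, ..., 3). Only the lines that attain the minimum somewhere contribute to roots; other lines are dominated. Here the surviving (envelope) indices are i = 3, i = 2, i = 1, i = 0.
Intersections between consecutive envelope lines give the roots: for adjacent envelope indices i < j the intersection is x = (a_i − a_j) / (j − i). Reading off the sorted break points: {-2, 3, 8}.
Verification: at each break x_0, at least two indices attain the minimum of min_i(a_i + i · x_0).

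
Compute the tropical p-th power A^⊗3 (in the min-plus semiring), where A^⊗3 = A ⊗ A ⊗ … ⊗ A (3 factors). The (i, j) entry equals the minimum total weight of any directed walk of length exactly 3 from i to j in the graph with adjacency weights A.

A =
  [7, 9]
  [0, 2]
A^⊗3 =
  [11, 13]
  [4, 6]

Each entry (A^⊗3)_ij equals the minimum over all length-3 walks i = v_0 → v_1 → … → v_3 = j of Σ_t A[v_t][v_{t+1}]. For example, for (i, j) = (0, 1) we minimise over 4 possible intermediate vertex sequences; the minimum is 13, attained along the walk 0 → 1 → 1 → 1.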